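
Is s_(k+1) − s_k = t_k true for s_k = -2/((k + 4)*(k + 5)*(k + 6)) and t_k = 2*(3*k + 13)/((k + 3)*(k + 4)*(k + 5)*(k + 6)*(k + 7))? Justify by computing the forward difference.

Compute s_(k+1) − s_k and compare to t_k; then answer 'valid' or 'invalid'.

Invalid: residual -8/(k**5 + 25*k**4 + 245*k**3 + 1175*k**2 + 2754*k + 2520) ≠ 0.

s_(k+1) = -2/((k + 5)*(k + 6)*(k + 7))
s_(k+1) − s_k = 6/((k + 4)*(k + 5)*(k + 6)*(k + 7))
(s_(k+1) − s_k) − t_k = -8/((k + 3)*(k + 4)*(k + 5)*(k + 6)*(k + 7))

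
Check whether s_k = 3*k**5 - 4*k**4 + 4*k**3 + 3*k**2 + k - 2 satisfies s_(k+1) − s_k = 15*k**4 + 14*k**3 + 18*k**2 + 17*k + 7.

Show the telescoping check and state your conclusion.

Valid: the claim telescopes to t_k.

s_(k+1) = 3*k**5 + 11*k**4 + 18*k**3 + 21*k**2 + 18*k + 5
s_(k+1) − s_k = 15*k**4 + 14*k**3 + 18*k**2 + 17*k + 7
(s_(k+1) − s_k) − t_k = 0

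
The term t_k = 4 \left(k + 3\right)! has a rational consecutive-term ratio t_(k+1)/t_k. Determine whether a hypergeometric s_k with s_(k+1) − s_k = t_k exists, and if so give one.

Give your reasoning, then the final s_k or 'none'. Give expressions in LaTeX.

Step 1: r(k) = k + 4.
So A=k + 4 and B=1, with C=1.
Need (k + 4)·f(k+1) − (1)·f(k) = 1.
d = -1 from the (1,0,0) case.
Negative degree bound (-1): no f exists, t_k not Gosper-summable.

not Gosper-summable; s_k does not exist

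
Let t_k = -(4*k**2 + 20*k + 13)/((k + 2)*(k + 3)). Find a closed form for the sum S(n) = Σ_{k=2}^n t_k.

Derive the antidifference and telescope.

t_(k+1)/t_k = (k + 2)*(20*k + 4*(k + 1)**2 + 33)/((k + 4)*(4*k**2 + 20*k + 13)).
A = k + 2, B = k + 4, C = k**2 + 5*k + 13/4.
Key eq: (k + 2)·f(k+1) = (k + 3)·f(k) + (k**2 + 5*k + 13/4).
Degrees (1,1,2) ⇒ d ≤ 2.
Coefficient equations give f(k) = k*(8*k + 5)/8.
Certificate R = B(k−1)f/C = k*(k + 3)*(8*k + 5)/(2*(4*k**2 + 20*k + 13)) gives s_k = k*(-8*k - 5)/(2*(k + 2)).
s_(k+1) − s_k = (-4*k**2 - 20*k - 13)/(k**2 + 5*k + 6) = t_k.
s_(n+1) = (-8*n**2 - 21*n - 13)/(2*(n + 3)) and s_(2) = -21/4, so S(n) = (-16*n**2 - 21*n + 37)/(4*(n + 3)).

S(n) = (-16*n**2 - 21*n + 37)/(4*(n + 3))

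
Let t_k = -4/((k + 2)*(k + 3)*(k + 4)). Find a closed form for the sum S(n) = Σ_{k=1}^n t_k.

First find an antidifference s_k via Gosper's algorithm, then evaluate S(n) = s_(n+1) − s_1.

r(k) = (k + 2)/(k + 5) after simplifying.
Normal form (A,B,C) = (k + 2, k + 5, 1).
Need (k + 2)·f(k+1) − (k + 4)·f(k) = 1.
d = 2 from the (1,1,0) case.
Solve for f: f(k) = k*(k + 5)/12 (degree 2 ≤ 2).
R(k) = B(k−1)·f(k)/C(k) = k*(k + 4)*(k + 5)/12; s_k = R·t_k = k*(-k - 5)/(3*(k + 2)*(k + 3)).
Verify: -4/(k**3 + 9*k**2 + 26*k + 24) matches t_k.
Telescope: S(n) = s_(n+1) − s_(1) = (-n**2 - 7*n - 6)/(3*(n**2 + 7*n + 12)) − (-1/6) = n*(-n - 7)/(6*(n**2 + 7*n + 12)).

S(n) = n*(-n - 7)/(6*(n**2 + 7*n + 12))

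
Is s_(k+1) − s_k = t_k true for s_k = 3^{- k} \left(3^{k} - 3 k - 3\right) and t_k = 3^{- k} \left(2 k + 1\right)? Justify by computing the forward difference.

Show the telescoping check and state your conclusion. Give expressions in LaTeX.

s_(k+1) = (3**k - k - 2)/3**k
s_(k+1) − s_k = (2*k + 1)/3**k
(s_(k+1) − s_k) − t_k = 0

valid (s_(k+1) − s_k reduces to t_k)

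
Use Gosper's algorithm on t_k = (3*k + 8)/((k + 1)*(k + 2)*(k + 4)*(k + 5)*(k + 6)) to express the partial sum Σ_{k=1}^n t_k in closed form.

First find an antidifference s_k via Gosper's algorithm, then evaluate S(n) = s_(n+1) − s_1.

S(n) = n*(n**2 + 13*n + 52)/(60*(n**3 + 13*n**2 + 52*n + 60))

r(k) = (k + 1)*(k + 4)*(3*k + 11)/((k + 3)*(k + 7)*(3*k + 8)) after simplifying.
Gosper form: A/B · C(k+1)/C(k) with A=k + 1, B=k + 7, C=k**2 + 17*k/3 + 8.
f must satisfy (k + 1)·f(k+1) − (k + 6)·f(k) = k**2 + 17*k/3 + 8.
deg f ≤ 5 (via 1,1,2).
Solving with deg f ≤ 5: f(k) = k*(k + 2)*(k + 3)*(k**2 + 10*k + 29)/60.
Then R = B(k−1)f/C = k*(k + 2)*(k + 6)*(k**2 + 10*k + 29)/(20*(3*k + 8)), so s_k = R(k)·t_k = k*(k**2 + 10*k + 29)/(20*(k**3 + 10*k**2 + 29*k + 20)).
Δs = (3*k + 8)/(k**5 + 18*k**4 + 121*k**3 + 372*k**2 + 508*k + 240), as required.
Telescope: S(n) = s_(n+1) − s_(1) = (n**3 + 13*n**2 + 52*n + 40)/(20*(n**3 + 13*n**2 + 52*n + 60)) − (1/30) = n*(n**2 + 13*n + 52)/(60*(n**3 + 13*n**2 + 52*n + 60)).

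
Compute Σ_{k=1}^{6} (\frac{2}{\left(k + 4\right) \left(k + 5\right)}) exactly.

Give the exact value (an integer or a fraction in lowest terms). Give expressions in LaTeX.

Σ = 12/55

The ratio is (k + 4)/(k + 6).
Factor: A=k + 4; B=k + 6; C=1.
Solve (k + 4)·f(k+1) − (k + 5)·f(k) = 1.
From deg A=1, deg B=1, deg C=0: d=1.
Solving with deg f ≤ 1: f(k) = k/4.
Certificate R = B(k−1)f/C = k*(k + 5)/4 gives s_k = k/(2*(k + 4)).
Δs = 2/(k**2 + 9*k + 20), as required.
Sum = s_(7) − s_(1); s_(7) = 7/22, s_(1) = 1/10 ⇒ 12/55.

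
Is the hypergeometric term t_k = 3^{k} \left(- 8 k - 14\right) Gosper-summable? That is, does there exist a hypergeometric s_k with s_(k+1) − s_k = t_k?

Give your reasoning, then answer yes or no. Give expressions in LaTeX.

Yes. s_k = 3^{k} \left(- 4 k - 1\right).

Step 1: r(k) = 3*(4*k + 11)/(4*k + 7).
Factor: A=3; B=1; C=k + 7/4.
Key eq: (3)·f(k+1) = (1)·f(k) + (k + 7/4).
Degrees (0,0,1) ⇒ d ≤ 1.
Coefficient equations give f(k) = (4*k + 1)/8.
Get s_k = R·t_k = 3**k*(-4*k - 1) with R(k) = B(k−1)f(k)/C(k) = (4*k + 1)/(2*(4*k + 7)).
Check: Δs_k = 3**k*(-8*k - 14). ✓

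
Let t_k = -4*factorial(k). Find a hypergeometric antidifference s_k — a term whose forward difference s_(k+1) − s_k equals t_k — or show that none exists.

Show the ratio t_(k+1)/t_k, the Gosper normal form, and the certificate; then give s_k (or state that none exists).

Ratio r(k) = k + 1.
Gosper form: A/B · C(k+1)/C(k) with A=k + 1, B=1, C=1.
Key eq: (k + 1)·f(k+1) = (1)·f(k) + (1).
From deg A=1, deg B=0, deg C=0: d=-1.
Negative degree bound (-1): no f exists, t_k not Gosper-summable.

no hypergeometric antidifference exists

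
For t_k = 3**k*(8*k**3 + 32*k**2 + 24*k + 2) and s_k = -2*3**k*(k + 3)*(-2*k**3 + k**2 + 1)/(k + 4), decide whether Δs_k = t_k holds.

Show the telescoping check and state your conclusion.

Invalid: residual 3**k*(-8*k**4 - 60*k**3 - 154*k**2 - 98*k - 10)/(k**2 + 9*k + 20) ≠ 0.

s_(k+1) = 6*3**k*k*(2*k**3 + 13*k**2 + 24*k + 16)/(k + 5)
s_(k+1) − s_k = 3**k*(8*k**5 + 96*k**4 + 412*k**3 + 704*k**2 + 400*k + 30)/(k**2 + 9*k + 20)
(s_(k+1) − s_k) − t_k = 3**k*(-8*k**4 - 60*k**3 - 154*k**2 - 98*k - 10)/(k**2 + 9*k + 20)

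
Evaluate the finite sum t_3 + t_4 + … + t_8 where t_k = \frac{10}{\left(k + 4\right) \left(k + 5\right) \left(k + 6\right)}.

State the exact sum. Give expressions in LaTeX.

Σ = 45/728

r(k) = (k + 4)/(k + 7) after simplifying.
Gosper form: A/B · C(k+1)/C(k) with A=k + 4, B=k + 7, C=1.
Solve (k + 4)·f(k+1) − (k + 6)·f(k) = 1.
From deg A=1, deg B=1, deg C=0: d=2.
Solve for f: f(k) = k*(k + 9)/40 (degree 2 ≤ 2).
So s_k = (B(k−1)f/C)·t_k = (k*(k + 6)*(k + 9)/40)·t_k = k*(k + 9)/(4*(k + 4)*(k + 5)).
Δs = 10/(k**3 + 15*k**2 + 74*k + 120), as required.
Σ_(k=3)^(8) t_k = s_(9) − s_(3) = 81/364 − (9/56) = 45/728.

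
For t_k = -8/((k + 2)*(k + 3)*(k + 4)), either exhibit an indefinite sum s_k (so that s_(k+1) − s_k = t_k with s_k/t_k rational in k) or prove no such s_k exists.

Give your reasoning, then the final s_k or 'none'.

s_k = 2*k*(-k - 5)/(3*(k + 2)*(k + 3))

Step 1: r(k) = (k + 2)/(k + 5).
Factor: A=k + 2; B=k + 5; C=1.
Need (k + 2)·f(k+1) − (k + 4)·f(k) = 1.
deg f ≤ 2 (via 1,1,0).
A polynomial solution: f(k) = k*(k + 5)/12.
Certificate R = B(k−1)f/C = k*(k + 4)*(k + 5)/12 gives s_k = 2*k*(-k - 5)/(3*(k + 2)*(k + 3)).
Δs = -8/(k**3 + 9*k**2 + 26*k + 24), as required.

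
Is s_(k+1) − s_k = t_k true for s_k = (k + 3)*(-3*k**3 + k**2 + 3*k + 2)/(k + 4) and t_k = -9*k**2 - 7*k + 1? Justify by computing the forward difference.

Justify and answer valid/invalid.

Invalid: residual 2*(3*k**3 + 22*k**2 + 15*k - 1)/(k**2 + 9*k + 20) ≠ 0.

s_(k+1) = (k + 4)*(3*k - 3*(k + 1)**3 + (k + 1)**2 + 5)/(k + 5)
s_(k+1) − s_k = (-9*k**4 - 82*k**3 - 198*k**2 - 101*k + 18)/(k**2 + 9*k + 20)
(s_(k+1) − s_k) − t_k = 2*(3*k**3 + 22*k**2 + 15*k - 1)/(k**2 + 9*k + 20)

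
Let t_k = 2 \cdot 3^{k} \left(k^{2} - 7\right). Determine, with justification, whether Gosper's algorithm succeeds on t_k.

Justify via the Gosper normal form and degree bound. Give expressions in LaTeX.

Compute t_(k+1)/t_k: get 3*((k + 1)**2 - 7)/(k**2 - 7).
A = 3, B = 1, C = k**2 - 7.
Key eq: (3)·f(k+1) = (1)·f(k) + (k**2 - 7).
Degrees (0,0,2) ⇒ d ≤ 2.
A polynomial solution: f(k) = (k - 4)*(k + 1)/2.
Get s_k = R·t_k = 3**k*(k**2 - 3*k - 4) with R(k) = B(k−1)f(k)/C(k) = (k - 4)*(k + 1)/(2*(k**2 - 7)).
s_(k+1) − s_k = 2*3**k*(k**2 - 7) = t_k.

Yes. s_k = 3^{k} \left(k^{2} - 3 k - 4\right).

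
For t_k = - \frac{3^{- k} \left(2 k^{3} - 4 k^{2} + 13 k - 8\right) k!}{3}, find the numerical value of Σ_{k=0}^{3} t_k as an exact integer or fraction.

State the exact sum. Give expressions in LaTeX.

Σ = -71/27

Compute t_(k+1)/t_k: get (2*k**4 + 4*k**3 + 13*k**2 + 14*k + 3)/(3*(2*k**3 - 4*k**2 + 13*k - 8)).
So A=k/3 + 1/3 and B=1, with C=k**3 - 2*k**2 + 13*k/2 - 4.
f must satisfy (k/3 + 1/3)·f(k+1) − (1)·f(k) = k**3 - 2*k**2 + 13*k/2 - 4.
deg f ≤ 2 (via 1,0,3).
Match coefficients ⇒ f(k) = 3*(2*k**2 - 4*k + 3)/2.
So s_k = (B(k−1)f/C)·t_k = (3*(2*k**2 - 4*k + 3)/(2*k**3 - 4*k**2 + 13*k - 8))·t_k = -(2*k**2 - 4*k + 3)*factorial(k)/3**k.
Check: Δs_k = -(2*k**3 - 4*k**2 + 13*k - 8)*factorial(k)/(3*3**k). ✓
Σ_(k=0)^(3) t_k = s_(4) − s_(0) = -152/27 − (-3) = -71/27.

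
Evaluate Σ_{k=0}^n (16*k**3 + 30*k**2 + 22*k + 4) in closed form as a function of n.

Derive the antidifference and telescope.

r(k) = (8*k**3 + 39*k**2 + 65*k + 36)/(8*k**3 + 15*k**2 + 11*k + 2) after simplifying.
Normal form (A,B,C) = (1, 1, k**3 + 15*k**2/8 + 11*k/8 + 1/4).
Solve (1)·f(k+1) − (1)·f(k) = k**3 + 15*k**2/8 + 11*k/8 + 1/4.
From deg A=0, deg B=0, deg C=3: d=4.
Solve for f: f(k) = k*(2*k**3 + k**2 - 1)/8 (degree 4 ≤ 4).
So s_k = (B(k−1)f/C)·t_k = (k*(2*k**3 + k**2 - 1)/(8*k**3 + 15*k**2 + 11*k + 2))·t_k = 2*k*(2*k**3 + k**2 - 1).
Δs = 16*k**3 + 30*k**2 + 22*k + 4, as required.
s_(n+1) = 4*n**4 + 18*n**3 + 30*n**2 + 20*n + 4 and s_(0) = 0, so S(n) = 4*n**4 + 18*n**3 + 30*n**2 + 20*n + 4.

S(n) = 4*n**4 + 18*n**3 + 30*n**2 + 20*n + 4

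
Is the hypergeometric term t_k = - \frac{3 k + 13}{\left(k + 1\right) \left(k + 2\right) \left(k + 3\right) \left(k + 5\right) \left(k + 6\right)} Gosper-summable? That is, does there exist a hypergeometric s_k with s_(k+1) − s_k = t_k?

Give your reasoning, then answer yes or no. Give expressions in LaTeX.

Step 1: r(k) = (k + 1)*(k + 5)*(3*k + 16)/((k + 4)*(k + 7)*(3*k + 13)).
Normal form (A,B,C) = (k + 1, k + 7, k**2 + 25*k/3 + 52/3).
Solve (k + 1)·f(k+1) − (k + 6)·f(k) = k**2 + 25*k/3 + 52/3.
d = 5 from the (1,1,2) case.
Coefficient equations give f(k) = k*(k + 3)*(k + 4)*(k**2 + 8*k + 17)/30.
Certificate R = B(k−1)f/C = k*(k + 3)*(k + 6)*(k**2 + 8*k + 17)/(10*(3*k + 13)) gives s_k = k*(-k**2 - 8*k - 17)/(10*(k**3 + 8*k**2 + 17*k + 10)).
Verify: (-3*k - 13)/(k**5 + 17*k**4 + 107*k**3 + 307*k**2 + 396*k + 180) matches t_k.

Yes. s_k = \frac{k \left(- k^{2} - 8 k - 17\right)}{10 \left(k^{3} + 8 k^{2} + 17 k + 10\right)}.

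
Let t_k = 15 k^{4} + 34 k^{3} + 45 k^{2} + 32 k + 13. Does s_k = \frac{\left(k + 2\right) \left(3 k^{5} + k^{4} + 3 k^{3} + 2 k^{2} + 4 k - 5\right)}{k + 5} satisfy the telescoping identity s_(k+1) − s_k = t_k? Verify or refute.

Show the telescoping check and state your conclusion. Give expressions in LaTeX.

s_(k+1) = (3*k**6 + 25*k**5 + 85*k**4 + 158*k**3 + 177*k**2 + 116*k + 24)/(k + 6)
s_(k+1) − s_k = (15*k**6 + 163*k**5 + 545*k**4 + 911*k**3 + 950*k**2 + 596*k + 180)/(k**2 + 11*k + 30)
(s_(k+1) − s_k) − t_k = 3*(-12*k**5 - 108*k**4 - 212*k**3 - 255*k**2 - 169*k - 70)/(k**2 + 11*k + 30)

Invalid: residual \frac{3 \left(- 12 k^{5} - 108 k^{4} - 212 k^{3} - 255 k^{2} - 169 k - 70\right)}{k^{2} + 11 k + 30} ≠ 0.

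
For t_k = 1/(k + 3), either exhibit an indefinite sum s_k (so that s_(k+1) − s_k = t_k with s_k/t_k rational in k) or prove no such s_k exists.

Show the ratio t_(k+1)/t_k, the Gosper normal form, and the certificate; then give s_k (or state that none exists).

The ratio is (k + 3)/(k + 4).
Factor: A=k + 3; B=k + 4; C=1.
f must satisfy (k + 3)·f(k+1) − (k + 3)·f(k) = 1.
deg f ≤ 0 (via 1,1,0).
Generic f = c0 gives residual -1; -1 = 0 cannot hold, so t_k is not Gosper-summable.

no hypergeometric antidifference exists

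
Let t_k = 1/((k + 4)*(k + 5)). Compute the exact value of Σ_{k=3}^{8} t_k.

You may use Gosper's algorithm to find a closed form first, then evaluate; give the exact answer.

The ratio is (k + 4)/(k + 6).
Normal form (A,B,C) = (k + 4, k + 6, 1).
f must satisfy (k + 4)·f(k+1) − (k + 5)·f(k) = 1.
From deg A=1, deg B=1, deg C=0: d=1.
Solve for f: f(k) = k/4 (degree 1 ≤ 1).
Get s_k = R·t_k = k/(4*(k + 4)) with R(k) = B(k−1)f(k)/C(k) = k*(k + 5)/4.
Check: Δs_k = 1/(k**2 + 9*k + 20). ✓
Evaluate s at k=9 and k=3: 9/52 and 3/28; difference 6/91.

Σ = 6/91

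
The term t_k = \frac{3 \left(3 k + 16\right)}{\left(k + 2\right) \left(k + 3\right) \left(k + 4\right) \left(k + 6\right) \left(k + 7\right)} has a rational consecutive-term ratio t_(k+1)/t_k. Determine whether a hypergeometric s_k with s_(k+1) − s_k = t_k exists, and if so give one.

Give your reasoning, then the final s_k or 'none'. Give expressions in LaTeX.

s_k = \frac{k \left(k^{2} + 11 k + 36\right)}{12 \left(k^{3} + 11 k^{2} + 36 k + 36\right)}

Compute t_(k+1)/t_k: get (k + 2)*(k + 6)*(3*k + 19)/((k + 5)*(k + 8)*(3*k + 16)).
A = k + 2, B = k + 8, C = k**2 + 31*k/3 + 80/3.
Set up (k + 2)·f(k+1) − (k + 7)·f(k) − (k**2 + 31*k/3 + 80/3) = 0.
From deg A=1, deg B=1, deg C=2: d=5.
Solving with deg f ≤ 5: f(k) = k*(k + 4)*(k + 5)*(k**2 + 11*k + 36)/108.
Get s_k = R·t_k = k*(k**2 + 11*k + 36)/(12*(k**3 + 11*k**2 + 36*k + 36)) with R(k) = B(k−1)f(k)/C(k) = k*(k + 4)*(k + 7)*(k**2 + 11*k + 36)/(36*(3*k + 16)).
s_(k+1) − s_k = 3*(3*k + 16)/(k**5 + 22*k**4 + 185*k**3 + 740*k**2 + 1404*k + 1008) = t_k.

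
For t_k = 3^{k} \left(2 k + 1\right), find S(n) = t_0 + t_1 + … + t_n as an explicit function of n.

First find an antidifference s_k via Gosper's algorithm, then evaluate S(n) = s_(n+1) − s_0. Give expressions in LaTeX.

Ratio r(k) = 3*(2*k + 3)/(2*k + 1).
Take A(k)=3, B(k)=1, C(k)=k + 1/2.
Need (3)·f(k+1) − (1)·f(k) = k + 1/2.
Bound: deg f ≤ 1.
Solve for f: f(k) = (k - 1)/2 (degree 1 ≤ 1).
R(k) = B(k−1)·f(k)/C(k) = (k - 1)/(2*k + 1); s_k = R·t_k = 3**k*(k - 1).
Check: Δs_k = 3**k*(2*k + 1). ✓
Telescope: S(n) = s_(n+1) − s_(0) = 3**(n + 1)*n − (-1) = 3**(n + 1)*n + 1.

S(n) = 3^{n + 1} n + 1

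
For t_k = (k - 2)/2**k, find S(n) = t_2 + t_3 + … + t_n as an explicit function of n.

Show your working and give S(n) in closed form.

Ratio r(k) = (k - 1)/(2*(k - 2)).
Factor: A=1/2; B=1; C=k - 2.
Solve (1/2)·f(k+1) − (1)·f(k) = k - 2.
From deg A=0, deg B=0, deg C=1: d=1.
Solving with deg f ≤ 1: f(k) = -2*(k - 1).
Certificate R = B(k−1)f/C = -2*(k - 1)/(k - 2) gives s_k = 2**(1 - k)*(1 - k).
Check: Δs_k = (k - 2)/2**k. ✓
s_(n+1) = -n/2**n and s_(2) = -1/2, so S(n) = 1/2 - n/2**n.

S(n) = 1/2 - n/2**n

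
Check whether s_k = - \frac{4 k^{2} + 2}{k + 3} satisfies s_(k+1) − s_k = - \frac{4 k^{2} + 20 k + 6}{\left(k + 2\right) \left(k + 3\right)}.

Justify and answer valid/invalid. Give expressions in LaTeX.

s_(k+1) = 2*(-2*(k + 1)**2 - 1)/(k + 4)
s_(k+1) − s_k = 2*(-2*k**2 - 14*k - 5)/(k**2 + 7*k + 12)
(s_(k+1) − s_k) − t_k = 4*(5*k + 1)/(k**3 + 9*k**2 + 26*k + 24)

Invalid: residual \frac{4 \left(5 k + 1\right)}{k^{3} + 9 k^{2} + 26 k + 24} ≠ 0.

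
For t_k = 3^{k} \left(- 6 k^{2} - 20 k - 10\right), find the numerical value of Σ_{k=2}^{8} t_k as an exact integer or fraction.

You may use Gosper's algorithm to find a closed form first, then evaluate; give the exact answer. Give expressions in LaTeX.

Step 1: r(k) = 3*(3*k**2 + 16*k + 18)/(3*k**2 + 10*k + 5).
Factor: A=3; B=1; C=k**2 + 10*k/3 + 5/3.
Need (3)·f(k+1) − (1)·f(k) = k**2 + 10*k/3 + 5/3.
Bound: deg f ≤ 2.
Coefficient equations give f(k) = (3*k**2 + k - 1)/6.
Get s_k = R·t_k = 3**k*(-3*k**2 - k + 1) with R(k) = B(k−1)f(k)/C(k) = (3*k**2 + k - 1)/(2*(3*k**2 + 10*k + 5)).
Check: Δs_k = 3**k*(-6*k**2 - 20*k - 10). ✓
Σ_(k=2)^(8) t_k = s_(9) − s_(2) = -4940433 − (-117) = -4940316.

Σ = -4940316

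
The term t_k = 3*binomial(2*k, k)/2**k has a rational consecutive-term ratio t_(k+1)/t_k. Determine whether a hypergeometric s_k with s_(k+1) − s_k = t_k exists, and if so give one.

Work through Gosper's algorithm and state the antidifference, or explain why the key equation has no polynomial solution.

no hypergeometric antidifference exists

Compute t_(k+1)/t_k: get (2*k + 1)/(k + 1).
A = 2*k + 1, B = k + 1, C = 1.
Solve (2*k + 1)·f(k+1) − (k)·f(k) = 1.
Bound: deg f ≤ -1.
Bound -1 < 0, so the key equation has no polynomial solution.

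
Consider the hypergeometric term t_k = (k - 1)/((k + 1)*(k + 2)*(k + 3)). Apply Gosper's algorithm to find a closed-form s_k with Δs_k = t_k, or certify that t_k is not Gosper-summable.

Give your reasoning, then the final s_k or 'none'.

s_k = -k/((k + 1)*(k + 2))

t_(k+1)/t_k = k*(k + 1)/((k - 1)*(k + 4)).
Gosper form: A/B · C(k+1)/C(k) with A=k + 1, B=k + 4, C=k - 1.
Set up (k + 1)·f(k+1) − (k + 3)·f(k) − (k - 1) = 0.
deg f ≤ 2 (via 1,1,1).
Solve for f: f(k) = -k (degree 1 ≤ 2).
So s_k = (B(k−1)f/C)·t_k = (-k*(k + 3)/(k - 1))·t_k = -k/((k + 1)*(k + 2)).
Check: Δs_k = (k - 1)/(k**3 + 6*k**2 + 11*k + 6). ✓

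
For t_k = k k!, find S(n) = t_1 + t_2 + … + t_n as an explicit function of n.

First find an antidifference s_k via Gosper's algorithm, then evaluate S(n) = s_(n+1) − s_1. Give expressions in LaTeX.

S(n) = n n! + n! - 1

t_(k+1)/t_k = (k + 1)**2/k.
Gosper form: A/B · C(k+1)/C(k) with A=k + 1, B=1, C=k.
Need (k + 1)·f(k+1) − (1)·f(k) = k.
Bound: deg f ≤ 0.
A polynomial solution: f(k) = 1.
So s_k = (B(k−1)f/C)·t_k = (1/k)·t_k = factorial(k).
Check: Δs_k = k*factorial(k). ✓
Evaluate: s_(n+1) = factorial(n + 1); subtract s_(1) = 1 ⇒ S(n) = n*factorial(n) + factorial(n) - 1.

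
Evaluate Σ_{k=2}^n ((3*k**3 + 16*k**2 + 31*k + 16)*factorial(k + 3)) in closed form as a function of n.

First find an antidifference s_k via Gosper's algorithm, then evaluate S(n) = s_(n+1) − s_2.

Compute t_(k+1)/t_k: get (3*k**4 + 37*k**3 + 172*k**2 + 354*k + 264)/(3*k**3 + 16*k**2 + 31*k + 16).
Take A(k)=k + 4, B(k)=1, C(k)=k**3 + 16*k**2/3 + 31*k/3 + 16/3.
Key eq: (k + 4)·f(k+1) = (1)·f(k) + (k**3 + 16*k**2/3 + 31*k/3 + 16/3).
From deg A=1, deg B=0, deg C=3: d=2.
A polynomial solution: f(k) = k*(3*k + 1)/3.
Certificate R = B(k−1)f/C = k*(3*k + 1)/(3*k**3 + 16*k**2 + 31*k + 16) gives s_k = k*(3*k + 1)*factorial(k + 3).
Verify: (3*k**3 + 16*k**2 + 31*k + 16)*factorial(k + 3) matches t_k.
Evaluate: s_(n+1) = (n + 1)*(3*n + 4)*factorial(n + 4); subtract s_(2) = 1680 ⇒ S(n) = 3*n**2*factorial(n + 4) + 7*n*factorial(n + 4) + 4*factorial(n + 4) - 1680.

S(n) = 3*n**2*factorial(n + 4) + 7*n*factorial(n + 4) + 4*factorial(n + 4) - 1680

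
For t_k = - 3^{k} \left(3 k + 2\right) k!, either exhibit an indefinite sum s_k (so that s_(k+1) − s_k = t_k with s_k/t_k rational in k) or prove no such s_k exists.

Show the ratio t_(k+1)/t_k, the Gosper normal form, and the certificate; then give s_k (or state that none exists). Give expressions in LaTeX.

Ratio r(k) = 3*(k + 1)*(3*k + 5)/(3*k + 2).
A = 3*k + 3, B = 1, C = k + 2/3.
Solve (3*k + 3)·f(k+1) − (1)·f(k) = k + 2/3.
From deg A=1, deg B=0, deg C=1: d=0.
A polynomial solution: f(k) = 1/3.
So s_k = (B(k−1)f/C)·t_k = (1/(3*k + 2))·t_k = -3**k*factorial(k).
Check: Δs_k = -3**k*(3*k + 2)*factorial(k). ✓

s_k = - 3^{k} k!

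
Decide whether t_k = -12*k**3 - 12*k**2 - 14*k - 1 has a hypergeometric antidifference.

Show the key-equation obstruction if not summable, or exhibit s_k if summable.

Step 1: r(k) = (12*k**3 + 48*k**2 + 74*k + 39)/(12*k**3 + 12*k**2 + 14*k + 1).
Gosper form: A/B · C(k+1)/C(k) with A=1, B=1, C=k**3 + k**2 + 7*k/6 + 1/12.
Set up (1)·f(k+1) − (1)·f(k) − (k**3 + k**2 + 7*k/6 + 1/12) = 0.
deg f ≤ 4 (via 0,0,3).
Solving with deg f ≤ 4: f(k) = k*(3*k**3 - 2*k**2 + 4*k - 4)/12.
Certificate R = B(k−1)f/C = k*(3*k**3 - 2*k**2 + 4*k - 4)/(12*k**3 + 12*k**2 + 14*k + 1) gives s_k = k*(-3*k**3 + 2*k**2 - 4*k + 4).
Δs = -12*k**3 - 12*k**2 - 14*k - 1, as required.

Yes. s_k = k*(-3*k**3 + 2*k**2 - 4*k + 4).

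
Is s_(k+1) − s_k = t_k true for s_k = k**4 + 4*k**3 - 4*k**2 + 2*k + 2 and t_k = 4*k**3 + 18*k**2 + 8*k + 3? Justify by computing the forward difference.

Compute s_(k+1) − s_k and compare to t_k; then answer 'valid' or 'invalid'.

Valid: the claim telescopes to t_k.

s_(k+1) = k**4 + 8*k**3 + 14*k**2 + 10*k + 5
s_(k+1) − s_k = 4*k**3 + 18*k**2 + 8*k + 3
(s_(k+1) − s_k) − t_k = 0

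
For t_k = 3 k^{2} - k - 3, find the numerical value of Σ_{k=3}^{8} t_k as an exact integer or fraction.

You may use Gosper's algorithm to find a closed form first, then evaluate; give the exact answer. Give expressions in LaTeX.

The ratio is (k - 3*(k + 1)**2 + 4)/(-3*k**2 + k + 3).
So A=1 and B=1, with C=k**2 - k/3 - 1.
Set up (1)·f(k+1) − (1)·f(k) − (k**2 - k/3 - 1) = 0.
d = 3 from the (0,0,2) case.
Solve for f: f(k) = k*(k**2 - 2*k - 2)/3 (degree 3 ≤ 3).
R(k) = B(k−1)·f(k)/C(k) = k*(k**2 - 2*k - 2)/(3*k**2 - k - 3); s_k = R·t_k = k*(k**2 - 2*k - 2).
Verify: 3*k**2 - k - 3 matches t_k.
Sum = s_(9) − s_(3); s_(9) = 549, s_(3) = 3 ⇒ 546.

Σ = 546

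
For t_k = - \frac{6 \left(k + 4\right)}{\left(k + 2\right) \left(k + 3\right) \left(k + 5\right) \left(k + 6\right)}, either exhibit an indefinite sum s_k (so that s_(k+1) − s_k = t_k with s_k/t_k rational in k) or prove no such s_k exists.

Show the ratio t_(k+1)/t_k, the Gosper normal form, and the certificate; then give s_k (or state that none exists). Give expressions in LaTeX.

r(k) = (k + 2)*(k + 5)**2/((k + 4)**2*(k + 7)) after simplifying.
Factor: A=k + 2; B=k + 7; C=k**2 + 8*k + 16.
Key eq: (k + 2)·f(k+1) = (k + 6)·f(k) + (k**2 + 8*k + 16).
deg f ≤ 4 (via 1,1,2).
Match coefficients ⇒ f(k) = k*(k + 3)*(k + 4)*(k + 7)/20.
R(k) = B(k−1)·f(k)/C(k) = k*(k + 3)*(k + 6)*(k + 7)/(20*(k + 4)); s_k = R·t_k = 3*k*(-k - 7)/(10*(k**2 + 7*k + 10)).
Verify: 6*(-k - 4)/(k**4 + 16*k**3 + 91*k**2 + 216*k + 180) matches t_k.

s_k = \frac{3 k \left(- k - 7\right)}{10 \left(k^{2} + 7 k + 10\right)}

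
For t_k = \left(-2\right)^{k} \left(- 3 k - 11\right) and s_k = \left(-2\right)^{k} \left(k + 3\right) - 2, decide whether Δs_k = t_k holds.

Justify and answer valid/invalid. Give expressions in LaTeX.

s_(k+1) = -2*(-2)**k*(k + 4) - 2
s_(k+1) − s_k = (-2)**k*(-3*k - 11)
(s_(k+1) − s_k) − t_k = 0

Valid: the claim telescopes to t_k.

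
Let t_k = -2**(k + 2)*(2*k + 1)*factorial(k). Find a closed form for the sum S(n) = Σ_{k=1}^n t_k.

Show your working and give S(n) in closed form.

Ratio r(k) = 2*(k + 1)*(2*k + 3)/(2*k + 1).
A = 2*k + 2, B = 1, C = k + 1/2.
f must satisfy (2*k + 2)·f(k+1) − (1)·f(k) = k + 1/2.
d = 0 from the (1,0,1) case.
A polynomial solution: f(k) = 1/2.
R(k) = B(k−1)·f(k)/C(k) = 1/(2*k + 1); s_k = R·t_k = -2**(k + 2)*factorial(k).
Δs = -2**(k + 2)*(2*k + 1)*factorial(k), as required.
s_(n+1) = -2**(n + 3)*factorial(n + 1) and s_(1) = -8, so S(n) = -8*2**n*factorial(n + 1) + 8.

S(n) = -8*2**n*factorial(n + 1) + 8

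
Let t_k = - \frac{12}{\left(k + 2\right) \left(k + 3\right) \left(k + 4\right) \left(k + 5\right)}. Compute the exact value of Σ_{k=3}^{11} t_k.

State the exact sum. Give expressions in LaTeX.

t_(k+1)/t_k = (k + 2)/(k + 6).
Gosper form: A/B · C(k+1)/C(k) with A=k + 2, B=k + 6, C=1.
Set up (k + 2)·f(k+1) − (k + 5)·f(k) − (1) = 0.
From deg A=1, deg B=1, deg C=0: d=3.
A polynomial solution: f(k) = k*(k**2 + 9*k + 26)/72.
R(k) = B(k−1)·f(k)/C(k) = k*(k + 5)*(k**2 + 9*k + 26)/72; s_k = R·t_k = k*(-k**2 - 9*k - 26)/(6*(k + 2)*(k + 3)*(k + 4)).
Verify: -12/(k**4 + 14*k**3 + 71*k**2 + 154*k + 120) matches t_k.
Evaluate s at k=12 and k=3: -139/840 and -31/210; difference -1/56.

Σ = -1/56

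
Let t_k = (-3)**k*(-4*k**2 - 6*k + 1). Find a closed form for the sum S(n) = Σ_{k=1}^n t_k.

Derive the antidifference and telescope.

S(n) = 3*(-3)**n*n*(-n - 2)

t_(k+1)/t_k = 3*(-4*k**2 - 14*k - 9)/(4*k**2 + 6*k - 1).
Normal form (A,B,C) = (-3, 1, k**2 + 3*k/2 - 1/4).
Solve (-3)·f(k+1) − (1)·f(k) = k**2 + 3*k/2 - 1/4.
Bound: deg f ≤ 2.
Solve for f: f(k) = -(k - 1)*(k + 1)/4 (degree 2 ≤ 2).
So s_k = (B(k−1)f/C)·t_k = (-(k - 1)*(k + 1)/(4*k**2 + 6*k - 1))·t_k = (-3)**k*(k**2 - 1).
s_(k+1) − s_k = (-3)**k*(-4*k**2 - 6*k + 1) = t_k.
s_(n+1) = 3*(-3)**n*n*(-n - 2) and s_(1) = 0, so S(n) = 3*(-3)**n*n*(-n - 2).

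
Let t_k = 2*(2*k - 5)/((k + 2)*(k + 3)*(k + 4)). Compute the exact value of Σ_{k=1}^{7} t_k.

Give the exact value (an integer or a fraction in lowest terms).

r(k) = (k + 2)*(2*k - 3)/((k + 5)*(2*k - 5)) after simplifying.
A = k + 2, B = k + 5, C = k - 5/2.
f must satisfy (k + 2)·f(k+1) − (k + 4)·f(k) = k - 5/2.
d = 2 from the (1,1,1) case.
Solving with deg f ≤ 2: f(k) = -k*(k + 29)/24.
Certificate R = B(k−1)f/C = -k*(k + 4)*(k + 29)/(12*(2*k - 5)) gives s_k = k*(-k - 29)/(6*(k + 2)*(k + 3)).
Δs = 2*(2*k - 5)/(k**3 + 9*k**2 + 26*k + 24), as required.
Σ_(k=1)^(7) t_k = s_(8) − s_(1) = -74/165 − (-5/12) = -7/220.

Σ = -7/220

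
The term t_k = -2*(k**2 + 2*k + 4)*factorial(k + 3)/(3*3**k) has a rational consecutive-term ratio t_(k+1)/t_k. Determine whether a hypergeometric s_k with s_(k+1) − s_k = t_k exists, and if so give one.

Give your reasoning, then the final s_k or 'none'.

Compute t_(k+1)/t_k: get (k + 4)*(2*k + (k + 1)**2 + 6)/(3*(k**2 + 2*k + 4)).
Take A(k)=k/3 + 4/3, B(k)=1, C(k)=k**2 + 2*k + 4.
Key eq: (k/3 + 4/3)·f(k+1) = (1)·f(k) + (k**2 + 2*k + 4).
Degrees (1,0,2) ⇒ d ≤ 1.
A polynomial solution: f(k) = 3*k.
R(k) = B(k−1)·f(k)/C(k) = 3*k/(k**2 + 2*k + 4); s_k = R·t_k = -2*k*factorial(k + 3)/3**k.
s_(k+1) − s_k = -2*(k**2 + 2*k + 4)*factorial(k + 3)/(3*3**k) = t_k.

s_k = -2*k*factorial(k + 3)/3**k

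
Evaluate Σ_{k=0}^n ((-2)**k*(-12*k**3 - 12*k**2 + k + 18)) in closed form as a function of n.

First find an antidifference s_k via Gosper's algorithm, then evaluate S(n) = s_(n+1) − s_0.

Step 1: r(k) = 2*(-12*k**3 - 48*k**2 - 59*k - 5)/(12*k**3 + 12*k**2 - k - 18).
Normal form (A,B,C) = (-2, 1, k**3 + k**2 - k/12 - 3/2).
Need (-2)·f(k+1) − (1)·f(k) = k**3 + k**2 - k/12 - 3/2.
deg f ≤ 3 (via 0,0,3).
Match coefficients ⇒ f(k) = -(4*k**3 - 4*k**2 - 3*k - 4)/12.
Get s_k = R·t_k = (-2)**k*(4*k**3 - 4*k**2 - 3*k - 4) with R(k) = B(k−1)f(k)/C(k) = -(4*k**3 - 4*k**2 - 3*k - 4)/(12*k**3 + 12*k**2 - k - 18).
Δs = (-2)**k*(-12*k**3 - 12*k**2 + k + 18), as required.
Evaluate: s_(n+1) = (-2)**(n + 1)*(4*n**3 + 8*n**2 + n - 7); subtract s_(0) = -4 ⇒ S(n) = -8*(-2)**n*n**3 - 16*(-2)**n*n**2 - 2*(-2)**n*n + 14*(-2)**n + 4.

S(n) = -8*(-2)**n*n**3 - 16*(-2)**n*n**2 - 2*(-2)**n*n + 14*(-2)**n + 4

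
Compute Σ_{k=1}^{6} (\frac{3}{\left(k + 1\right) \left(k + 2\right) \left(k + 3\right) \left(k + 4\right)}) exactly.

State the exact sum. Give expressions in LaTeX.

Σ = 29/720

t_(k+1)/t_k = (k + 1)/(k + 5).
A = k + 1, B = k + 5, C = 1.
Key eq: (k + 1)·f(k+1) = (k + 4)·f(k) + (1).
Bound: deg f ≤ 3.
Solve for f: f(k) = k*(k**2 + 6*k + 11)/18 (degree 3 ≤ 3).
R(k) = B(k−1)·f(k)/C(k) = k*(k + 4)*(k**2 + 6*k + 11)/18; s_k = R·t_k = k*(k**2 + 6*k + 11)/(6*(k + 1)*(k + 2)*(k + 3)).
Check: Δs_k = 3/(k**4 + 10*k**3 + 35*k**2 + 50*k + 24). ✓
Evaluate s at k=7 and k=1: 119/720 and 1/8; difference 29/720.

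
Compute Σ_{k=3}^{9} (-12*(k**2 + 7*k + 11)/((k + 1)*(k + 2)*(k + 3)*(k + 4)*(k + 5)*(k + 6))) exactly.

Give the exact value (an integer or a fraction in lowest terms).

Σ = -217/11440

Step 1: r(k) = (k + 1)*(7*k + (k + 1)**2 + 18)/((k + 7)*(k**2 + 7*k + 11)).
A = k + 1, B = k + 7, C = k**2 + 7*k + 11.
Key eq: (k + 1)·f(k+1) = (k + 6)·f(k) + (k**2 + 7*k + 11).
d = 5 from the (1,1,2) case.
A polynomial solution: f(k) = k*(k + 2)*(k + 4)*(k**2 + 9*k + 23)/45.
Get s_k = R·t_k = 4*k*(-k**2 - 9*k - 23)/(15*(k**3 + 9*k**2 + 23*k + 15)) with R(k) = B(k−1)f(k)/C(k) = k*(k + 2)*(k + 4)*(k + 6)*(k**2 + 9*k + 23)/(45*(k**2 + 7*k + 11)).
s_(k+1) − s_k = 12*(-k**2 - 7*k - 11)/(k**6 + 21*k**5 + 175*k**4 + 735*k**3 + 1624*k**2 + 1764*k + 720) = t_k.
Sum = s_(10) − s_(3); s_(10) = -568/2145, s_(3) = -59/240 ⇒ -217/11440.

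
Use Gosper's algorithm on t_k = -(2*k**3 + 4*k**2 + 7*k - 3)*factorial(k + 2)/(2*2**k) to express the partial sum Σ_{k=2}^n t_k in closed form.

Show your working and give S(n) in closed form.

S(n) = (12*2**n - 2*n**5*factorial(n) - 14*n**4*factorial(n) - 31*n**3*factorial(n) - 16*n**2*factorial(n) + 21*n*factorial(n) + 18*factorial(n))/(2*2**n)

Step 1: r(k) = (2*k**4 + 16*k**3 + 51*k**2 + 73*k + 30)/(2*(2*k**3 + 4*k**2 + 7*k - 3)).
A = k/2 + 3/2, B = 1, C = k**3 + 2*k**2 + 7*k/2 - 3/2.
Set up (k/2 + 3/2)·f(k+1) − (1)·f(k) − (k**3 + 2*k**2 + 7*k/2 - 3/2) = 0.
deg f ≤ 2 (via 1,0,3).
Solve for f: f(k) = 2*k**2 - 2*k - 3 (degree 2 ≤ 2).
Then R = B(k−1)f/C = 2*(2*k**2 - 2*k - 3)/(2*k**3 + 4*k**2 + 7*k - 3), so s_k = R(k)·t_k = (-2*k**2 + 2*k + 3)*factorial(k + 2)/2**k.
Verify: -(2*k**3 + 4*k**2 + 7*k - 3)*factorial(k + 2)/(2*2**k) matches t_k.
Σ_(k=2)^n t_k = s_(n+1) − s_(2) = (-2**(-n - 1)*(2*n**2 + 2*n - 3)*factorial(n + 3)) − (-6), i.e. (12*2**n - 2*n**5*factorial(n) - 14*n**4*factorial(n) - 31*n**3*factorial(n) - 16*n**2*factorial(n) + 21*n*factorial(n) + 18*factorial(n))/(2*2**n).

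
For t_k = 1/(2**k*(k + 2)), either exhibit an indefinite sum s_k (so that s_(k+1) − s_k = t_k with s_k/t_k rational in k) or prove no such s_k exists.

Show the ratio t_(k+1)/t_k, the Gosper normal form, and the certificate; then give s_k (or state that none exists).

not Gosper-summable; s_k does not exist

t_(k+1)/t_k = (k + 2)/(2*(k + 3)).
So A=k/2 + 1 and B=k + 3, with C=1.
Set up (k/2 + 1)·f(k+1) − (k + 2)·f(k) − (1) = 0.
d = -1 from the (1,1,0) case.
Bound -1 < 0, so the key equation has no polynomial solution.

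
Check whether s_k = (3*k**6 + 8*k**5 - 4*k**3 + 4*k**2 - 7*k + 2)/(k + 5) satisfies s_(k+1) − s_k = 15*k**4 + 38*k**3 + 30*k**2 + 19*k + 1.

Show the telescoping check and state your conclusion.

Invalid: residual 3*(-12*k**5 - 111*k**4 - 224*k**3 - 165*k**2 - 100*k - 4)/(k**2 + 11*k + 30) ≠ 0.

s_(k+1) = (3*k**6 + 26*k**5 + 85*k**4 + 136*k**3 + 117*k**2 + 47*k + 6)/(k + 6)
s_(k+1) − s_k = (15*k**6 + 167*k**5 + 565*k**4 + 817*k**3 + 615*k**2 + 281*k + 18)/(k**2 + 11*k + 30)
(s_(k+1) − s_k) − t_k = 3*(-12*k**5 - 111*k**4 - 224*k**3 - 165*k**2 - 100*k - 4)/(k**2 + 11*k + 30)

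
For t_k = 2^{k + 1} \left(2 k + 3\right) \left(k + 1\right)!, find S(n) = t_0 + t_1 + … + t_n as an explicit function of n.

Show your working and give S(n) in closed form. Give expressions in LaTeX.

S(n) = 4 \cdot 2^{n} \left(n + 2\right)! - 2

Ratio r(k) = 2*(k + 2)*(2*k + 5)/(2*k + 3).
Take A(k)=2*k + 4, B(k)=1, C(k)=k + 3/2.
Solve (2*k + 4)·f(k+1) − (1)·f(k) = k + 3/2.
Bound: deg f ≤ 0.
Match coefficients ⇒ f(k) = 1/2.
Certificate R = B(k−1)f/C = 1/(2*k + 3) gives s_k = 2**(k + 1)*factorial(k + 1).
Verify: 2**(k + 1)*(2*k + 3)*factorial(k + 1) matches t_k.
Evaluate: s_(n+1) = 2**(n + 2)*factorial(n + 2); subtract s_(0) = 2 ⇒ S(n) = 4*2**n*factorial(n + 2) - 2.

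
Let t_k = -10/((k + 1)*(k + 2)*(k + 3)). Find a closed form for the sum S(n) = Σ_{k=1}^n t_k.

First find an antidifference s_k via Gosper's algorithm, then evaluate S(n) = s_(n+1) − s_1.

t_(k+1)/t_k = (k + 1)/(k + 4).
Gosper form: A/B · C(k+1)/C(k) with A=k + 1, B=k + 4, C=1.
Key eq: (k + 1)·f(k+1) = (k + 3)·f(k) + (1).
d = 2 from the (1,1,0) case.
Coefficient equations give f(k) = k*(k + 3)/4.
So s_k = (B(k−1)f/C)·t_k = (k*(k + 3)**2/4)·t_k = 5*k*(-k - 3)/(2*(k + 1)*(k + 2)).
s_(k+1) − s_k = -10/(k**3 + 6*k**2 + 11*k + 6) = t_k.
Evaluate: s_(n+1) = 5*(-n**2 - 5*n - 4)/(2*(n**2 + 5*n + 6)); subtract s_(1) = -5/3 ⇒ S(n) = 5*n*(-n - 5)/(6*(n**2 + 5*n + 6)).

S(n) = 5*n*(-n - 5)/(6*(n**2 + 5*n + 6))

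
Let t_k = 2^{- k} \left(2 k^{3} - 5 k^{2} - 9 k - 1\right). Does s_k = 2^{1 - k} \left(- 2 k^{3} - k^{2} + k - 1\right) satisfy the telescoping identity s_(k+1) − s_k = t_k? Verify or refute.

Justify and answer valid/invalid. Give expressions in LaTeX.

valid (s_(k+1) − s_k reduces to t_k)

s_(k+1) = (k - 2*(k + 1)**3 - (k + 1)**2)/2**k
s_(k+1) − s_k = (2*k**3 - 5*k**2 - 9*k - 1)/2**k
(s_(k+1) − s_k) − t_k = 0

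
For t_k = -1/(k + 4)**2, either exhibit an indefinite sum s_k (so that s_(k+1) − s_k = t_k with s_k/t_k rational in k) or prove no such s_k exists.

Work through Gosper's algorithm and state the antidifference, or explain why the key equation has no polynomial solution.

none (Gosper's algorithm certifies no s_k)

t_(k+1)/t_k = (k + 4)**2/(k + 5)**2.
Normal form (A,B,C) = (k**2 + 8*k + 16, k**2 + 10*k + 25, 1).
Set up (k**2 + 8*k + 16)·f(k+1) − (k**2 + 8*k + 16)·f(k) − (1) = 0.
deg f ≤ 0 (via 2,2,0).
Generic f = c0 gives residual -1; -1 = 0 cannot hold, so t_k is not Gosper-summable.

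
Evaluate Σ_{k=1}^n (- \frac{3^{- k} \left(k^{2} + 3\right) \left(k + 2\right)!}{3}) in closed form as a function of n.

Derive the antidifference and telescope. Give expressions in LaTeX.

Step 1: r(k) = (k + 3)*((k + 1)**2 + 3)/(3*(k**2 + 3)).
Factor: A=k/3 + 1; B=1; C=k**2 + 3.
Set up (k/3 + 1)·f(k+1) − (1)·f(k) − (k**2 + 3) = 0.
From deg A=1, deg B=0, deg C=2: d=1.
Coefficient equations give f(k) = 3*(k - 1).
R(k) = B(k−1)·f(k)/C(k) = 3*(k - 1)/(k**2 + 3); s_k = R·t_k = -(k - 1)*factorial(k + 2)/3**k.
Δs = -(k**2 + 3)*factorial(k + 2)/(3*3**k), as required.
s_(n+1) = -3**(-n - 1)*n*factorial(n + 3) and s_(1) = 0, so S(n) = -3**(-n - 1)*n*factorial(n + 3).

S(n) = - 3^{- n - 1} n \left(n + 3\right)!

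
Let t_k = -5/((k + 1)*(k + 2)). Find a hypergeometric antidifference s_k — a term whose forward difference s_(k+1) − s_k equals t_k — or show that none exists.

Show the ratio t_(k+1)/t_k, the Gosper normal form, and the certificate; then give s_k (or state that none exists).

s_k = -5*k/(k + 1)

Compute t_(k+1)/t_k: get (k + 1)/(k + 3).
Factor: A=k + 1; B=k + 3; C=1.
Solve (k + 1)·f(k+1) − (k + 2)·f(k) = 1.
d = 1 from the (1,1,0) case.
Solve for f: f(k) = k (degree 1 ≤ 1).
R(k) = B(k−1)·f(k)/C(k) = k*(k + 2); s_k = R·t_k = -5*k/(k + 1).
Δs = -5/(k**2 + 3*k + 2), as required.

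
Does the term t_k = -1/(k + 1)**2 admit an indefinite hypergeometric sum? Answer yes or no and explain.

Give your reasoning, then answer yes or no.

Step 1: r(k) = (k + 1)**2/(k + 2)**2.
A = k**2 + 2*k + 1, B = k**2 + 4*k + 4, C = 1.
Set up (k**2 + 2*k + 1)·f(k+1) − (k**2 + 2*k + 1)·f(k) − (1) = 0.
d = 0 from the (2,2,0) case.
Put f(k) = c0: A·f(k+1) − B(k−1)·f(k) − C = -1; need -1 = 0 — inconsistent ⇒ no f, not summable.

No. Not Gosper-summable.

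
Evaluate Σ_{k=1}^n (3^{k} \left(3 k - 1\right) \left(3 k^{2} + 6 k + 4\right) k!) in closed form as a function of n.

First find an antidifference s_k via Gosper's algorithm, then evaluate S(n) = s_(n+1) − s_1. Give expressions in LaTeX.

S(n) = 9 \cdot 3^{n} n^{3} n! + 18 \cdot 3^{n} n^{2} n! + 3 \cdot 3^{n} n n! - 6 \cdot 3^{n} n! + 6

The ratio is 3*(9*k**4 + 51*k**3 + 105*k**2 + 89*k + 26)/(9*k**3 + 15*k**2 + 6*k - 4).
So A=3*k + 3 and B=1, with C=k**3 + 5*k**2/3 + 2*k/3 - 4/9.
Solve (3*k + 3)·f(k+1) − (1)·f(k) = k**3 + 5*k**2/3 + 2*k/3 - 4/9.
From deg A=1, deg B=0, deg C=3: d=2.
A polynomial solution: f(k) = (3*k**2 - 3*k - 2)/9.
Get s_k = R·t_k = 3**k*(3*k**2 - 3*k - 2)*factorial(k) with R(k) = B(k−1)f(k)/C(k) = (3*k**2 - 3*k - 2)/((3*k - 1)*(3*k**2 + 6*k + 4)).
s_(k+1) − s_k = 3**k*(3*k - 1)*(3*k**2 + 6*k + 4)*factorial(k) = t_k.
Evaluate: s_(n+1) = 3**(n + 1)*(3*n**2 + 3*n - 2)*factorial(n + 1); subtract s_(1) = -6 ⇒ S(n) = 9*3**n*n**3*factorial(n) + 18*3**n*n**2*factorial(n) + 3*3**n*n*factorial(n) - 6*3**n*factorial(n) + 6.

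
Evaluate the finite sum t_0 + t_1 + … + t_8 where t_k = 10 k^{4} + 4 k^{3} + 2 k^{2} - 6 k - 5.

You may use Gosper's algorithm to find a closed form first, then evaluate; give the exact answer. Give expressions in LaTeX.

The ratio is (10*k**4 + 44*k**3 + 74*k**2 + 50*k + 5)/(10*k**4 + 4*k**3 + 2*k**2 - 6*k - 5).
Factor: A=1; B=1; C=k**4 + 2*k**3/5 + k**2/5 - 3*k/5 - 1/2.
Need (1)·f(k+1) − (1)·f(k) = k**4 + 2*k**3/5 + k**2/5 - 3*k/5 - 1/2.
Bound: deg f ≤ 5.
Solve for f: f(k) = k*(k - 2)*(2*k**3 + 2*k + 1)/10 (degree 5 ≤ 5).
Then R = B(k−1)f/C = k*(k - 2)*(2*k**3 + 2*k + 1)/(10*k**4 + 4*k**3 + 2*k**2 - 6*k - 5), so s_k = R(k)·t_k = k*(2*k**4 - 4*k**3 + 2*k**2 - 3*k - 2).
Verify: 10*k**4 + 4*k**3 + 2*k**2 - 6*k - 5 matches t_k.
Σ_(k=0)^(8) t_k = s_(9) − s_(0) = 93051 − (0) = 93051.

Σ = 93051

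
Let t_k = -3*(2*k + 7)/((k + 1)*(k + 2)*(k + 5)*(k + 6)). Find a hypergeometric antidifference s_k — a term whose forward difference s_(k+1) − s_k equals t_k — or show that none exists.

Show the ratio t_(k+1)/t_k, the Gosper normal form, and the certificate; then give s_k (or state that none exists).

s_k = 3*k*(-k - 6)/(5*(k**2 + 6*k + 5))

Step 1: r(k) = (k + 1)*(k + 5)*(2*k + 9)/((k + 3)*(k + 7)*(2*k + 7)).
So A=k + 1 and B=k + 7, with C=k**3 + 21*k**2/2 + 73*k/2 + 42.
Key eq: (k + 1)·f(k+1) = (k + 6)·f(k) + (k**3 + 21*k**2/2 + 73*k/2 + 42).
Degrees (1,1,3) ⇒ d ≤ 5.
Solving with deg f ≤ 5: f(k) = k*(k + 2)*(k + 3)*(k + 4)*(k + 6)/10.
Then R = B(k−1)f/C = k*(k + 2)*(k + 6)**2/(5*(2*k + 7)), so s_k = R(k)·t_k = 3*k*(-k - 6)/(5*(k**2 + 6*k + 5)).
Check: Δs_k = 3*(-2*k - 7)/(k**4 + 14*k**3 + 65*k**2 + 112*k + 60). ✓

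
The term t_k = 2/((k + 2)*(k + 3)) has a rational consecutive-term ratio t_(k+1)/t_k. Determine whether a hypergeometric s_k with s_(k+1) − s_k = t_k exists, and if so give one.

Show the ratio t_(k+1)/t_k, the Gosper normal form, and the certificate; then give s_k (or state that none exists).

Step 1: r(k) = (k + 2)/(k + 4).
Take A(k)=k + 2, B(k)=k + 4, C(k)=1.
f must satisfy (k + 2)·f(k+1) − (k + 3)·f(k) = 1.
From deg A=1, deg B=1, deg C=0: d=1.
Match coefficients ⇒ f(k) = k/2.
R(k) = B(k−1)·f(k)/C(k) = k*(k + 3)/2; s_k = R·t_k = k/(k + 2).
s_(k+1) − s_k = 2/(k**2 + 5*k + 6) = t_k.

s_k = k/(k + 2)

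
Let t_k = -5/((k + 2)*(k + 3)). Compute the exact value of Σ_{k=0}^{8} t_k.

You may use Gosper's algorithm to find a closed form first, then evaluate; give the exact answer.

r(k) = (k + 2)/(k + 4) after simplifying.
Take A(k)=k + 2, B(k)=k + 4, C(k)=1.
Solve (k + 2)·f(k+1) − (k + 3)·f(k) = 1.
From deg A=1, deg B=1, deg C=0: d=1.
Coefficient equations give f(k) = k/2.
So s_k = (B(k−1)f/C)·t_k = (k*(k + 3)/2)·t_k = -5*k/(2*k + 4).
Δs = -5/(k**2 + 5*k + 6), as required.
Σ_(k=0)^(8) t_k = s_(9) − s_(0) = -45/22 − (0) = -45/22.

Σ = -45/22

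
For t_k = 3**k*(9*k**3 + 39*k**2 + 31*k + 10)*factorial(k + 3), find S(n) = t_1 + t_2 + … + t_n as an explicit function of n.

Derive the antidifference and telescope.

S(n) = 9*3**n*n**2*factorial(n + 4) + 6*3**n*n*factorial(n + 4) + 3*3**n*factorial(n + 4) - 72

Compute t_(k+1)/t_k: get 3*(9*k**4 + 102*k**3 + 400*k**2 + 633*k + 356)/(9*k**3 + 39*k**2 + 31*k + 10).
A = 3*k + 12, B = 1, C = k**3 + 13*k**2/3 + 31*k/9 + 10/9.
Need (3*k + 12)·f(k+1) − (1)·f(k) = k**3 + 13*k**2/3 + 31*k/9 + 10/9.
d = 2 from the (1,0,3) case.
Solving with deg f ≤ 2: f(k) = (3*k**2 - 4*k + 2)/9.
Certificate R = B(k−1)f/C = (3*k**2 - 4*k + 2)/(9*k**3 + 39*k**2 + 31*k + 10) gives s_k = 3**k*(3*k**2 - 4*k + 2)*factorial(k + 3).
Verify: 3**k*(9*k**3 + 39*k**2 + 31*k + 10)*factorial(k + 3) matches t_k.
Σ_(k=1)^n t_k = s_(n+1) − s_(1) = (3**(n + 1)*(3*n**2 + 2*n + 1)*factorial(n + 4)) − (72), i.e. 9*3**n*n**2*factorial(n + 4) + 6*3**n*n*factorial(n + 4) + 3*3**n*factorial(n + 4) - 72.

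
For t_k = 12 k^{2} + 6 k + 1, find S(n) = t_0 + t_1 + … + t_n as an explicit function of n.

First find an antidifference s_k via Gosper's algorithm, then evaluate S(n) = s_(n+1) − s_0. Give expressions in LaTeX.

S(n) = 4 n^{3} + 9 n^{2} + 6 n + 1

t_(k+1)/t_k = (12*k**2 + 30*k + 19)/(12*k**2 + 6*k + 1).
Factor: A=1; B=1; C=k**2 + k/2 + 1/12.
Set up (1)·f(k+1) − (1)·f(k) − (k**2 + k/2 + 1/12) = 0.
d = 3 from the (0,0,2) case.
Match coefficients ⇒ f(k) = k**2*(4*k - 3)/12.
Certificate R = B(k−1)f/C = k**2*(4*k - 3)/(12*k**2 + 6*k + 1) gives s_k = k**2*(4*k - 3).
Δs = 12*k**2 + 6*k + 1, as required.
Evaluate: s_(n+1) = 4*n**3 + 9*n**2 + 6*n + 1; subtract s_(0) = 0 ⇒ S(n) = 4*n**3 + 9*n**2 + 6*n + 1.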